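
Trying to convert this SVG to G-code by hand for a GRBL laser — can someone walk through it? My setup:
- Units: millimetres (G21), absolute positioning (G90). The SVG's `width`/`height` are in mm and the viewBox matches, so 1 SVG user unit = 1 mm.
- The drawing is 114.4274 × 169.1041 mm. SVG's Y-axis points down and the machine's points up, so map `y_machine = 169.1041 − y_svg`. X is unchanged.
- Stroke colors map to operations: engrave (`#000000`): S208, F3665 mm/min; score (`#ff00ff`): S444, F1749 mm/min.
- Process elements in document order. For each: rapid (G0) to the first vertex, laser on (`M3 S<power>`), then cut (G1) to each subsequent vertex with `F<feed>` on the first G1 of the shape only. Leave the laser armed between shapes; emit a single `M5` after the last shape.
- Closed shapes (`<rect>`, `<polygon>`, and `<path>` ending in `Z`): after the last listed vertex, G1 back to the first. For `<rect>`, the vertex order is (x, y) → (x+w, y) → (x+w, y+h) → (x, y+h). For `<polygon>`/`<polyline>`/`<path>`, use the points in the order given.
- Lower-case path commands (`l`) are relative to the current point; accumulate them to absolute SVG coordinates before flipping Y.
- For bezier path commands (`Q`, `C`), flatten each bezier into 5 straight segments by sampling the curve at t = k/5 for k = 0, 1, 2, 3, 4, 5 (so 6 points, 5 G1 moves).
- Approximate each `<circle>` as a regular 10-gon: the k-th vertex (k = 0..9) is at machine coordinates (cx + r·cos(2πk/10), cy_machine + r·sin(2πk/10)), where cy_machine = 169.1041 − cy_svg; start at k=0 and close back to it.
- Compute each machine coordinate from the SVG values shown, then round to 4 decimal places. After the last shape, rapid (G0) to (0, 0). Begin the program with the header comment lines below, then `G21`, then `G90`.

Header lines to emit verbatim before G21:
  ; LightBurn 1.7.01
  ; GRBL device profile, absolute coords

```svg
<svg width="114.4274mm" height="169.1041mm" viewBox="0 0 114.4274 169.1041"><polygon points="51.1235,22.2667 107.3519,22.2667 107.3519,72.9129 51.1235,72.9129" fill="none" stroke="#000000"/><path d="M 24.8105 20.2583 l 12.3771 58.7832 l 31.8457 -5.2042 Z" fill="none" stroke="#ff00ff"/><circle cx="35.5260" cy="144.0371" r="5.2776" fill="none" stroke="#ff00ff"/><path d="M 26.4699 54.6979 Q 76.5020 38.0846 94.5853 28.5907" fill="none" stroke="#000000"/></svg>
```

1 u = 1 mm; y_m = 169.1041 − y.

[1] `<polygon>` rectangle, #000000→engrave S208 F3665: (51.1235,146.8374) → (107.3519,146.8374) → (107.3519,96.1912) → (51.1235,96.1912) → (51.1235,146.8374) (closed)

[2] `<path>` closed polygon, #ff00ff→score S444 F1749: (24.8105,148.8458) → (37.1876,90.0626) → (69.0333,95.2668) → (24.8105,148.8458) (closed)

[3] `<circle>` circle, #ff00ff→score S444 F1749: (40.8036,25.0670) → (39.7957,28.1691) → (37.1569,30.0863) → (33.8951,30.0863) → (31.2563,28.1691) → (30.2484,25.0670) → (31.2563,21.9649) → (33.8951,20.0477) → (37.1569,20.0477) → (39.7957,21.9649) → (40.8036,25.0670) (closed)

[4] `<path>` quadratic bezier, #000000→engrave S208 F3665: (26.4699,114.4062) → (45.2048,120.7667) → (61.3838,126.5577) → (75.0069,131.7792) → (86.0740,136.4311) → (94.5853,140.5134)

; LightBurn 1.7.01
; GRBL device profile, absolute coords
G21
G90
G0 X51.1235 Y146.8374
M3 S208
G1 X107.3519 Y146.8374 F3665
G1 X107.3519 Y96.1912
G1 X51.1235 Y96.1912
G1 X51.1235 Y146.8374
G0 X24.8105 Y148.8458
M3 S444
G1 X37.1876 Y90.0626 F1749
G1 X69.0333 Y95.2668
G1 X24.8105 Y148.8458
G0 X40.8036 Y25.0670
M3 S444
G1 X39.7957 Y28.1691 F1749
G1 X37.1569 Y30.0863
G1 X33.8951 Y30.0863
G1 X31.2563 Y28.1691
G1 X30.2484 Y25.0670
G1 X31.2563 Y21.9649
G1 X33.8951 Y20.0477
G1 X37.1569 Y20.0477
G1 X39.7957 Y21.9649
G1 X40.8036 Y25.0670
G0 X26.4699 Y114.4062
M3 S208
G1 X45.2048 Y120.7667 F3665
G1 X61.3838 Y126.5577
G1 X75.0069 Y131.7792
G1 X86.0740 Y136.4311
G1 X94.5853 Y140.5134
M5
G0 X0.0000 Y0.0000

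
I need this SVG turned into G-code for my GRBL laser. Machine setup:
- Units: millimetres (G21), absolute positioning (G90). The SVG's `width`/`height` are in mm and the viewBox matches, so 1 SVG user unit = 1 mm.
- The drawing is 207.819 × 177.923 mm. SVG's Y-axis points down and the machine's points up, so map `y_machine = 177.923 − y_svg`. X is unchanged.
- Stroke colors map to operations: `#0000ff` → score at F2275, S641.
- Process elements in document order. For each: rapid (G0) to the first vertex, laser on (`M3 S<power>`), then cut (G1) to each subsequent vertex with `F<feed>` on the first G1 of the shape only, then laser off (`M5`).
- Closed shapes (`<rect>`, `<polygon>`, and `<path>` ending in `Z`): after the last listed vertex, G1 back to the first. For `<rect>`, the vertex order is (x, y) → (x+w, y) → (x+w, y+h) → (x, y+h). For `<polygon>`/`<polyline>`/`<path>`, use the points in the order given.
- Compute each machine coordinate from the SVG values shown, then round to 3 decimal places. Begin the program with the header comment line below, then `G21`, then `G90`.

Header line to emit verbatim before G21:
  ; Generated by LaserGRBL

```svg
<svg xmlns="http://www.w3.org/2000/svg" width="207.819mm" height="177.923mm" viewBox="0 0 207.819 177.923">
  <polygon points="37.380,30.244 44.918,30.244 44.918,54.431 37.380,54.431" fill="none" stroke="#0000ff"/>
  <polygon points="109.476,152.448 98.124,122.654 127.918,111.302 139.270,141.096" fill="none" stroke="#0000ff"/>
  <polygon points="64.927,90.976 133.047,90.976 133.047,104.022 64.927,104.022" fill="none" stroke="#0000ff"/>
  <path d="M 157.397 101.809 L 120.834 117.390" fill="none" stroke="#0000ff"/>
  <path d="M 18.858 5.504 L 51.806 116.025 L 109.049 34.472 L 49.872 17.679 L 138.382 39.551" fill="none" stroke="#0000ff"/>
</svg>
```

Since the viewBox matches the mm dimensions, user units are millimetres directly. The only transform is the Y-flip y_m = 177.923 − y_svg.

Shape 1 is a rectangle drawn with `<polygon>`. Its stroke #0000ff means score at S641, F2275. After flipping Y the toolpath is (37.380,147.679) → (44.918,147.679) → (44.918,123.492) → (37.380,123.492) → (37.380,147.679), returning to the start.

Shape 2 is a regular polygon drawn with `<polygon>`. Its stroke #0000ff means score at S641, F2275. After flipping Y the toolpath is (109.476,25.475) → (98.124,55.269) → (127.918,66.621) → (139.270,36.827) → (109.476,25.475), returning to the start.

Shape 3 is a rectangle drawn with `<polygon>`. Its stroke #0000ff means score at S641, F2275. After flipping Y the toolpath is (64.927,86.947) → (133.047,86.947) → (133.047,73.901) → (64.927,73.901) → (64.927,86.947), returning to the start.

Shape 4 is a line segment drawn with `<path>`. Its stroke #0000ff means score at S641, F2275. After flipping Y the toolpath is (157.397,76.114) → (120.834,60.533).

Shape 5 is a open polyline drawn with `<path>`. Its stroke #0000ff means score at S641, F2275. After flipping Y the toolpath is (18.858,172.419) → (51.806,61.898) → (109.049,143.451) → (49.872,160.244) → (138.382,138.372).

; Generated by LaserGRBL
G21
G90
G0 X37.380 Y147.679
M3 S641
G1 X44.918 Y147.679 F2275
G1 X44.918 Y123.492
G1 X37.380 Y123.492
G1 X37.380 Y147.679
M5
G0 X109.476 Y25.475
M3 S641
G1 X98.124 Y55.269 F2275
G1 X127.918 Y66.621
G1 X139.270 Y36.827
G1 X109.476 Y25.475
M5
G0 X64.927 Y86.947
M3 S641
G1 X133.047 Y86.947 F2275
G1 X133.047 Y73.901
G1 X64.927 Y73.901
G1 X64.927 Y86.947
M5
G0 X157.397 Y76.114
M3 S641
G1 X120.834 Y60.533 F2275
M5
G0 X18.858 Y172.419
M3 S641
G1 X51.806 Y61.898 F2275
G1 X109.049 Y143.451
G1 X49.872 Y160.244
G1 X138.382 Y138.372
M5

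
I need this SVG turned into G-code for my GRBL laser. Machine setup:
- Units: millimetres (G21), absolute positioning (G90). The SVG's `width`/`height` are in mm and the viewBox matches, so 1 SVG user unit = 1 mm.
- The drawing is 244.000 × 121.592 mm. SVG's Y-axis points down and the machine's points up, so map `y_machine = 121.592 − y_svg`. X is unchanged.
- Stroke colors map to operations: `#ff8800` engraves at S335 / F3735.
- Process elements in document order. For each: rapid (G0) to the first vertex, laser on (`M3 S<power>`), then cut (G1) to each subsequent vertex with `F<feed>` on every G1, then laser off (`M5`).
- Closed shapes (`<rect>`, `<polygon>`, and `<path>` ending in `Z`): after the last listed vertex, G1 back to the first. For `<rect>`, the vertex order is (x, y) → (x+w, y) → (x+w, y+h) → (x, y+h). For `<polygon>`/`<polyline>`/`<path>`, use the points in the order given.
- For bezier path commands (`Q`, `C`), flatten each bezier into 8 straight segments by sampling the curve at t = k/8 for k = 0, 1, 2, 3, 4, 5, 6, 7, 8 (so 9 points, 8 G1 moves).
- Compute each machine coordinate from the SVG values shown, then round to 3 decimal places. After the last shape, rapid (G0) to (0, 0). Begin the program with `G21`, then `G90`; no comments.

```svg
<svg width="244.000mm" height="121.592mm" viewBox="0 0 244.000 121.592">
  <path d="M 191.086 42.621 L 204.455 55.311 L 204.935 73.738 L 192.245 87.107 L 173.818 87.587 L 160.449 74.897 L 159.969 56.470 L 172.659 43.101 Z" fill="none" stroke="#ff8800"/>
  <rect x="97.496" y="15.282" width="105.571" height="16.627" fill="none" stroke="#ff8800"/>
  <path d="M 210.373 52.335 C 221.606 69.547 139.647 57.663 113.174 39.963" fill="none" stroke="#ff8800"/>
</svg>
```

Since the viewBox matches the mm dimensions, user units are millimetres directly. The only transform is the Y-flip y_m = 121.592 − y_svg.

Shape 1 is a regular polygon drawn with `<path>`. Its stroke #ff8800 means engrave at S335, F3735. After flipping Y the toolpath is (191.086,78.971) → (204.455,66.281) → (204.935,47.854) → (192.245,34.485) → (173.818,34.005) → (160.449,46.695) → (159.969,65.122) → (172.659,78.491) → (191.086,78.971), returning to the start.

Shape 2 is a rectangle drawn with `<rect>`. Its stroke #ff8800 means engrave at S335, F3735. After flipping Y the toolpath is (97.496,106.310) → (203.067,106.310) → (203.067,89.683) → (97.496,89.683) → (97.496,106.310), returning to the start.

Shape 3 is a cubic bezier drawn with `<path>`. Its stroke #ff8800 means engrave at S335, F3735. After flipping Y the toolpath is (210.373,69.257) → (210.507,64.121) → (203.647,61.440) → (191.535,60.941) → (175.913,62.351) → (158.524,65.398) → (141.109,69.808) → (125.412,75.310) → (113.174,81.629).

G21
G90
G0 X191.086 Y78.971
M3 S335
G1 X204.455 Y66.281 F3735
G1 X204.935 Y47.854 F3735
G1 X192.245 Y34.485 F3735
G1 X173.818 Y34.005 F3735
G1 X160.449 Y46.695 F3735
G1 X159.969 Y65.122 F3735
G1 X172.659 Y78.491 F3735
G1 X191.086 Y78.971 F3735
M5
G0 X97.496 Y106.310
M3 S335
G1 X203.067 Y106.310 F3735
G1 X203.067 Y89.683 F3735
G1 X97.496 Y89.683 F3735
G1 X97.496 Y106.310 F3735
M5
G0 X210.373 Y69.257
M3 S335
G1 X210.507 Y64.121 F3735
G1 X203.647 Y61.440 F3735
G1 X191.535 Y60.941 F3735
G1 X175.913 Y62.351 F3735
G1 X158.524 Y65.398 F3735
G1 X141.109 Y69.808 F3735
G1 X125.412 Y75.310 F3735
G1 X113.174 Y81.629 F3735
M5
G0 X0.000 Y0.000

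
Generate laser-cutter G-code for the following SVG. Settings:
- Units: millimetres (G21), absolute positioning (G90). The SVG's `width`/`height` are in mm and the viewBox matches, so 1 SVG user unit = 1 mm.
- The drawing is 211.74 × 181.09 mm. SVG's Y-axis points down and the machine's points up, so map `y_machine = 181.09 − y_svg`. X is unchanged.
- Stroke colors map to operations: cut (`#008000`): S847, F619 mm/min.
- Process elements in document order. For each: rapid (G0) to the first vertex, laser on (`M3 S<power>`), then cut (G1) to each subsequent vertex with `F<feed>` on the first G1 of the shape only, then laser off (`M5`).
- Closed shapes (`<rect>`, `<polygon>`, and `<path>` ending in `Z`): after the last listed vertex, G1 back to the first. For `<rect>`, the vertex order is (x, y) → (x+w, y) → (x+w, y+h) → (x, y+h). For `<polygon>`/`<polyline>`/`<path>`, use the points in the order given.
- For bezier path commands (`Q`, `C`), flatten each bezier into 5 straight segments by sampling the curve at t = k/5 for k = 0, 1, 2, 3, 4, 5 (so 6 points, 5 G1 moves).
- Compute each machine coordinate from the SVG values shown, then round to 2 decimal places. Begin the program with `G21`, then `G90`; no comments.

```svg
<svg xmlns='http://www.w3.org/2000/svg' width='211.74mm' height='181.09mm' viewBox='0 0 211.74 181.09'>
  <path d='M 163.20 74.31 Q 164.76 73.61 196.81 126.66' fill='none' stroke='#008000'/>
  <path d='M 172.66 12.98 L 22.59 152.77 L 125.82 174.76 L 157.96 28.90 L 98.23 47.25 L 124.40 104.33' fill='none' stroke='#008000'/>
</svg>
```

Since the viewBox matches the mm dimensions, user units are millimetres directly. The only transform is the Y-flip y_m = 181.09 − y_svg.

Shape 1 is a quadratic bezier drawn with `<path>`. Its stroke #008000 means cut at S847, F619. After flipping Y the toolpath is (163.20,106.78) → (165.04,104.91) → (169.33,98.74) → (176.05,88.27) → (185.21,73.50) → (196.81,54.43).

Shape 2 is a open polyline drawn with `<path>`. Its stroke #008000 means cut at S847, F619. After flipping Y the toolpath is (172.66,168.11) → (22.59,28.32) → (125.82,6.33) → (157.96,152.19) → (98.23,133.84) → (124.40,76.76).

G21
G90
G0 X163.20 Y106.78
M3 S847
G1 X165.04 Y104.91 F619
G1 X169.33 Y98.74
G1 X176.05 Y88.27
G1 X185.21 Y73.50
G1 X196.81 Y54.43
M5
G0 X172.66 Y168.11
M3 S847
G1 X22.59 Y28.32 F619
G1 X125.82 Y6.33
G1 X157.96 Y152.19
G1 X98.23 Y133.84
G1 X124.40 Y76.76
M5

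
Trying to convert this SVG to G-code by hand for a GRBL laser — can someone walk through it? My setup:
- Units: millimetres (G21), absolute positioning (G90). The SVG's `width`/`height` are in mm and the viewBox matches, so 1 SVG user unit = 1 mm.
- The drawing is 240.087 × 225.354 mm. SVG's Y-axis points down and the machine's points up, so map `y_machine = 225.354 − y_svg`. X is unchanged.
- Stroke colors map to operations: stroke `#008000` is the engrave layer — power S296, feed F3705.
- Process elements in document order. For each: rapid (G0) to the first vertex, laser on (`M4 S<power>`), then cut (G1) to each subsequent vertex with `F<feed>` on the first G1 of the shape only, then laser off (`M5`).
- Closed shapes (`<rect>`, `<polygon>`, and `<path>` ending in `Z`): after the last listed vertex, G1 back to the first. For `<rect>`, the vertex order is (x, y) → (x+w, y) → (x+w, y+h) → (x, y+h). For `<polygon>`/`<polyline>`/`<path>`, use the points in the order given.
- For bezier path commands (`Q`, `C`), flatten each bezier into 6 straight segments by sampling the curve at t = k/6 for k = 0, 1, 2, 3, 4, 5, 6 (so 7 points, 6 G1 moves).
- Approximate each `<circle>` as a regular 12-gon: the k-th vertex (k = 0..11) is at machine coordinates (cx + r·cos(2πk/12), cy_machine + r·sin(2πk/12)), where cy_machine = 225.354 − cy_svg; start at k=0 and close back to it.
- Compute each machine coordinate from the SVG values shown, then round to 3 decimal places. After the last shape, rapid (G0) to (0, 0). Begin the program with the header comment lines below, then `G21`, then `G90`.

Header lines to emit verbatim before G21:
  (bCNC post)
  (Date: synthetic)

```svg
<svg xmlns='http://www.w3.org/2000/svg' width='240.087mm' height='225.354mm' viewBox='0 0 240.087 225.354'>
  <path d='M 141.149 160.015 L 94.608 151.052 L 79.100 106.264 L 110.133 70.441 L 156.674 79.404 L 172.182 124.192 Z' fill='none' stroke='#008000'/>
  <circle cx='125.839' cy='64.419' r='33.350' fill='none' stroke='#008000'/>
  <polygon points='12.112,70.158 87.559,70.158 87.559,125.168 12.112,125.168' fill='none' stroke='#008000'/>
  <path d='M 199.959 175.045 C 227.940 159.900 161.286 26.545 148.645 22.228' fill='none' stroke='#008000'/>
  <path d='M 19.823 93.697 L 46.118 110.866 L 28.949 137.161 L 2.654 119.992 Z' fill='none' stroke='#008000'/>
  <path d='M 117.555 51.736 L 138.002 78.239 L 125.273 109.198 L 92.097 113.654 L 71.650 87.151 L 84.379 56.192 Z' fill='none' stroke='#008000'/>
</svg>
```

(bCNC post)
(Date: synthetic)
G21
G90
G0 X141.149 Y65.339
M4 S296
G1 X94.608 Y74.302 F3705
G1 X79.100 Y119.090
G1 X110.133 Y154.913
G1 X156.674 Y145.950
G1 X172.182 Y101.162
G1 X141.149 Y65.339
M5
G0 X159.189 Y160.935
M4 S296
G1 X154.721 Y177.610 F3705
G1 X142.514 Y189.817
G1 X125.839 Y194.285
G1 X109.164 Y189.817
G1 X96.957 Y177.610
G1 X92.489 Y160.935
G1 X96.957 Y144.260
G1 X109.164 Y132.053
G1 X125.839 Y127.585
G1 X142.514 Y132.053
G1 X154.721 Y144.260
G1 X159.189 Y160.935
M5
G0 X12.112 Y155.196
M4 S296
G1 X87.559 Y155.196 F3705
G1 X87.559 Y100.186
G1 X12.112 Y100.186
G1 X12.112 Y155.196
M5
G0 X199.959 Y50.309
M4 S296
G1 X206.751 Y66.588 F3705
G1 X201.900 Y95.700
G1 X189.535 Y130.778
G1 X173.785 Y164.954
G1 X158.778 Y191.359
G1 X148.645 Y203.126
M5
G0 X19.823 Y131.657
M4 S296
G1 X46.118 Y114.488 F3705
G1 X28.949 Y88.193
G1 X2.654 Y105.362
G1 X19.823 Y131.657
M5
G0 X117.555 Y173.618
M4 S296
G1 X138.002 Y147.115 F3705
G1 X125.273 Y116.156
G1 X92.097 Y111.700
G1 X71.650 Y138.203
G1 X84.379 Y169.162
G1 X117.555 Y173.618
M5
G0 X0.000 Y0.000

viewBox `0 0 240.087 225.354` with mm width/height → 1 unit = 1 mm. Flip: y_m = 225.354 − y_svg.

**Shape 1** — `<path>` regular polygon, stroke `#008000` → engrave (S296, F3705). Machine vertices: (141.149,65.339) → (94.608,74.302) → (79.100,119.090) → (110.133,154.913) → (156.674,145.950) → (172.182,101.162) → (141.149,65.339). Closed: final G1 returns to the first vertex.

**Shape 2** — `<circle>` circle, stroke `#008000` → engrave (S296, F3705). Machine vertices: (159.189,160.935) → (154.721,177.610) → (142.514,189.817) → (125.839,194.285) → (109.164,189.817) → (96.957,177.610) → (92.489,160.935) → (96.957,144.260) → (109.164,132.053) → (125.839,127.585) → (142.514,132.053) → (154.721,144.260) → (159.189,160.935). Closed: final G1 returns to the first vertex.

**Shape 3** — `<polygon>` rectangle, stroke `#008000` → engrave (S296, F3705). Machine vertices: (12.112,155.196) → (87.559,155.196) → (87.559,100.186) → (12.112,100.186) → (12.112,155.196). Closed: final G1 returns to the first vertex.

**Shape 4** — `<path>` cubic bezier, stroke `#008000` → engrave (S296, F3705). Control points (SVG): P0=(199.959,175.045), P1=(227.940,159.900), P2=(161.286,26.545), P3=(148.645,22.228); sampled at t=k/6. Machine vertices: (199.959,50.309) → (206.751,66.588) → (201.900,95.700) → (189.535,130.778) → (173.785,164.954) → (158.778,191.359) → (148.645,203.126). Open path.

**Shape 5** — `<path>` regular polygon, stroke `#008000` → engrave (S296, F3705). Machine vertices: (19.823,131.657) → (46.118,114.488) → (28.949,88.193) → (2.654,105.362) → (19.823,131.657). Closed: final G1 returns to the first vertex.

**Shape 6** — `<path>` regular polygon, stroke `#008000` → engrave (S296, F3705). Machine vertices: (117.555,173.618) → (138.002,147.115) → (125.273,116.156) → (92.097,111.700) → (71.650,138.203) → (84.379,169.162) → (117.555,173.618). Closed: final G1 returns to the first vertex.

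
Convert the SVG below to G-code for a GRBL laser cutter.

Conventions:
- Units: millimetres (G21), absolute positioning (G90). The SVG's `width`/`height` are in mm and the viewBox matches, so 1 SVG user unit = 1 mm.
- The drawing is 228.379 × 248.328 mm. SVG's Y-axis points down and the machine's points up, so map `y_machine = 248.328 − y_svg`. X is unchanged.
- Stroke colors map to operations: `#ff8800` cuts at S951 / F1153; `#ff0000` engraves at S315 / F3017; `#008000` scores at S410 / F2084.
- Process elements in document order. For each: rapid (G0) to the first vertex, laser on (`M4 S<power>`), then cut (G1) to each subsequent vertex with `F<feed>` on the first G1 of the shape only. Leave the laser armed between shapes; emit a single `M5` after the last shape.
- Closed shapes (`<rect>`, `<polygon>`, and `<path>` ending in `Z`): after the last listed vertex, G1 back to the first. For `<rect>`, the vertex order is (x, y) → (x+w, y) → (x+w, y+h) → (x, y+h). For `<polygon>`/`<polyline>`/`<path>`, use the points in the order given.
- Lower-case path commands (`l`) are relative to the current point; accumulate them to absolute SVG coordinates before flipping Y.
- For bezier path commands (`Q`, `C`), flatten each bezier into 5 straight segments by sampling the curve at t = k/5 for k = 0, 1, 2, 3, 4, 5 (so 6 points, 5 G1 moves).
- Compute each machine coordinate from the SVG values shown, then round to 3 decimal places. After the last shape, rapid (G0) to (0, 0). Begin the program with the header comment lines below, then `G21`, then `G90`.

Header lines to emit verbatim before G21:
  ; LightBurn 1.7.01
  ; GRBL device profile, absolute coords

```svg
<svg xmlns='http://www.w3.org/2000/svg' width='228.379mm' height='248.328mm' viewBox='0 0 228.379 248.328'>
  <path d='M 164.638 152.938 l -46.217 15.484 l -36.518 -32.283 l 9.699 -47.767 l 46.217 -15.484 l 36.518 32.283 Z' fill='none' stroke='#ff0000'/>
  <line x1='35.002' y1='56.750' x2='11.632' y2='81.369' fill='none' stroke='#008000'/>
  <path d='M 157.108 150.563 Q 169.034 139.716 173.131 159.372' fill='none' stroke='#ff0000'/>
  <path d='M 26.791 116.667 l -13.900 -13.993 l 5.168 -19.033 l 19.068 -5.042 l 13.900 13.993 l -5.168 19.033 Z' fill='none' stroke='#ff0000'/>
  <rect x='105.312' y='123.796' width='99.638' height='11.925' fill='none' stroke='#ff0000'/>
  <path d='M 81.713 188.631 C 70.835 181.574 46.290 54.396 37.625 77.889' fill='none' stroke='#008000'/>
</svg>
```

viewBox `0 0 228.379 248.328` with mm width/height → 1 unit = 1 mm. Flip: y_m = 248.328 − y_svg.

**Shape 1** — `<path>` regular polygon, stroke `#ff0000` → engrave (S315, F3017). Machine vertices: (164.638,95.390) → (118.421,79.906) → (81.903,112.189) → (91.602,159.956) → (137.819,175.440) → (174.337,143.157) → (164.638,95.390). Closed: final G1 returns to the first vertex.

**Shape 2** — `<line>` line segment, stroke `#008000` → score (S410, F2084). Machine vertices: (35.002,191.578) → (11.632,166.959). Open path.

**Shape 3** — `<path>` quadratic bezier, stroke `#ff0000` → engrave (S315, F3017). Control points (SVG): P0=(157.108,150.563), P1=(169.034,139.716), P2=(173.131,159.372); sampled at t=k/5. Machine vertices: (157.108,97.765) → (161.565,100.884) → (165.396,101.562) → (168.601,99.800) → (171.179,95.598) → (173.131,88.956). Open path.

**Shape 4** — `<path>` regular polygon, stroke `#ff0000` → engrave (S315, F3017). Machine vertices: (26.791,131.661) → (12.891,145.654) → (18.059,164.687) → (37.127,169.729) → (51.027,155.736) → (45.859,136.703) → (26.791,131.661). Closed: final G1 returns to the first vertex.

**Shape 5** — `<rect>` rectangle, stroke `#ff0000` → engrave (S315, F3017). Machine vertices: (105.312,124.532) → (204.950,124.532) → (204.950,112.607) → (105.312,112.607) → (105.312,124.532). Closed: final G1 returns to the first vertex.

**Shape 6** — `<path>` cubic bezier, stroke `#008000` → score (S410, F2084). Control points (SVG): P0=(81.713,188.631), P1=(70.835,181.574), P2=(46.290,54.396), P3=(37.625,77.889); sampled at t=k/5. Machine vertices: (81.713,59.697) → (73.783,76.179) → (63.990,108.493) → (53.754,143.639) → (44.493,168.621) → (37.625,170.439). Open path.

; LightBurn 1.7.01
; GRBL device profile, absolute coords
G21
G90
G0 X164.638 Y95.390
M4 S315
G1 X118.421 Y79.906 F3017
G1 X81.903 Y112.189
G1 X91.602 Y159.956
G1 X137.819 Y175.440
G1 X174.337 Y143.157
G1 X164.638 Y95.390
G0 X35.002 Y191.578
M4 S410
G1 X11.632 Y166.959 F2084
G0 X157.108 Y97.765
M4 S315
G1 X161.565 Y100.884 F3017
G1 X165.396 Y101.562
G1 X168.601 Y99.800
G1 X171.179 Y95.598
G1 X173.131 Y88.956
G0 X26.791 Y131.661
M4 S315
G1 X12.891 Y145.654 F3017
G1 X18.059 Y164.687
G1 X37.127 Y169.729
G1 X51.027 Y155.736
G1 X45.859 Y136.703
G1 X26.791 Y131.661
G0 X105.312 Y124.532
M4 S315
G1 X204.950 Y124.532 F3017
G1 X204.950 Y112.607
G1 X105.312 Y112.607
G1 X105.312 Y124.532
G0 X81.713 Y59.697
M4 S410
G1 X73.783 Y76.179 F2084
G1 X63.990 Y108.493
G1 X53.754 Y143.639
G1 X44.493 Y168.621
G1 X37.625 Y170.439
M5
G0 X0.000 Y0.000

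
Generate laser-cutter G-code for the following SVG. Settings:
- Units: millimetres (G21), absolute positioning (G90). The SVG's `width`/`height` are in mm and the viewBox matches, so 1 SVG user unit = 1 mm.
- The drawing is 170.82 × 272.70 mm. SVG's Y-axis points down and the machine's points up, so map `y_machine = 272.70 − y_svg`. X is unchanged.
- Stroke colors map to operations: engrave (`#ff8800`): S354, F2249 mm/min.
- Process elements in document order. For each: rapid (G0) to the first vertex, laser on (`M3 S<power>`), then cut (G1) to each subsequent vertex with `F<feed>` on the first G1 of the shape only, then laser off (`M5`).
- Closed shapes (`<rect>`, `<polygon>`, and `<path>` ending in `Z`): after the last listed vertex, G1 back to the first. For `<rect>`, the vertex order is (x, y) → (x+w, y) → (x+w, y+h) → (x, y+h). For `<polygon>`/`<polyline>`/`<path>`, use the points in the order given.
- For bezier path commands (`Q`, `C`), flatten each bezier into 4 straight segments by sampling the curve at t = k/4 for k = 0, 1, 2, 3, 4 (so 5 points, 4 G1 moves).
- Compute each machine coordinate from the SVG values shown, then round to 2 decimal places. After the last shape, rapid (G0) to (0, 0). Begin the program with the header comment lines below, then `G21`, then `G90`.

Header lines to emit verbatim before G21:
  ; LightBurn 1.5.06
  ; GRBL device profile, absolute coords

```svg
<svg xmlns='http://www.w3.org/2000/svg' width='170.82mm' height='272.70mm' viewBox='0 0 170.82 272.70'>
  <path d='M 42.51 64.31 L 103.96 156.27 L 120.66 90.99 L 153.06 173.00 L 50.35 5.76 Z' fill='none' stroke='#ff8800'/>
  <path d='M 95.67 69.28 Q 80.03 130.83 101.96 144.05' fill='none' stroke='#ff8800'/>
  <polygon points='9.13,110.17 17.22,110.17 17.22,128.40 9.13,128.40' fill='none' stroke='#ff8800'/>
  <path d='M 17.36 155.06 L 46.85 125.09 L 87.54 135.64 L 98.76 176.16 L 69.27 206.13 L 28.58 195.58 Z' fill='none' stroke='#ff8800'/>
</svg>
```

; LightBurn 1.5.06
; GRBL device profile, absolute coords
G21
G90
G0 X42.51 Y208.39
M3 S354
G1 X103.96 Y116.43 F2249
G1 X120.66 Y181.71
G1 X153.06 Y99.70
G1 X50.35 Y266.94
G1 X42.51 Y208.39
M5
G0 X95.67 Y203.42
M3 S354
G1 X90.20 Y175.67 F2249
G1 X89.42 Y153.95
G1 X93.34 Y138.28
G1 X101.96 Y128.65
M5
G0 X9.13 Y162.53
M3 S354
G1 X17.22 Y162.53 F2249
G1 X17.22 Y144.30
G1 X9.13 Y144.30
G1 X9.13 Y162.53
M5
G0 X17.36 Y117.64
M3 S354
G1 X46.85 Y147.61 F2249
G1 X87.54 Y137.06
G1 X98.76 Y96.54
G1 X69.27 Y66.57
G1 X28.58 Y77.12
G1 X17.36 Y117.64
M5
G0 X0.00 Y0.00

viewBox `0 0 170.82 272.70` with mm width/height → 1 unit = 1 mm. Flip: y_m = 272.70 − y_svg.

**Shape 1** — `<path>` closed polygon, stroke `#ff8800` → engrave (S354, F2249). Machine vertices: (42.51,208.39) → (103.96,116.43) → (120.66,181.71) → (153.06,99.70) → (50.35,266.94) → (42.51,208.39). Closed: final G1 returns to the first vertex.

**Shape 2** — `<path>` quadratic bezier, stroke `#ff8800` → engrave (S354, F2249). Control points (SVG): P0=(95.67,69.28), P1=(80.03,130.83), P2=(101.96,144.05); sampled at t=k/4. Machine vertices: (95.67,203.42) → (90.20,175.67) → (89.42,153.95) → (93.34,138.28) → (101.96,128.65). Open path.

**Shape 3** — `<polygon>` rectangle, stroke `#ff8800` → engrave (S354, F2249). Machine vertices: (9.13,162.53) → (17.22,162.53) → (17.22,144.30) → (9.13,144.30) → (9.13,162.53). Closed: final G1 returns to the first vertex.

**Shape 4** — `<path>` regular polygon, stroke `#ff8800` → engrave (S354, F2249). Machine vertices: (17.36,117.64) → (46.85,147.61) → (87.54,137.06) → (98.76,96.54) → (69.27,66.57) → (28.58,77.12) → (17.36,117.64). Closed: final G1 returns to the first vertex.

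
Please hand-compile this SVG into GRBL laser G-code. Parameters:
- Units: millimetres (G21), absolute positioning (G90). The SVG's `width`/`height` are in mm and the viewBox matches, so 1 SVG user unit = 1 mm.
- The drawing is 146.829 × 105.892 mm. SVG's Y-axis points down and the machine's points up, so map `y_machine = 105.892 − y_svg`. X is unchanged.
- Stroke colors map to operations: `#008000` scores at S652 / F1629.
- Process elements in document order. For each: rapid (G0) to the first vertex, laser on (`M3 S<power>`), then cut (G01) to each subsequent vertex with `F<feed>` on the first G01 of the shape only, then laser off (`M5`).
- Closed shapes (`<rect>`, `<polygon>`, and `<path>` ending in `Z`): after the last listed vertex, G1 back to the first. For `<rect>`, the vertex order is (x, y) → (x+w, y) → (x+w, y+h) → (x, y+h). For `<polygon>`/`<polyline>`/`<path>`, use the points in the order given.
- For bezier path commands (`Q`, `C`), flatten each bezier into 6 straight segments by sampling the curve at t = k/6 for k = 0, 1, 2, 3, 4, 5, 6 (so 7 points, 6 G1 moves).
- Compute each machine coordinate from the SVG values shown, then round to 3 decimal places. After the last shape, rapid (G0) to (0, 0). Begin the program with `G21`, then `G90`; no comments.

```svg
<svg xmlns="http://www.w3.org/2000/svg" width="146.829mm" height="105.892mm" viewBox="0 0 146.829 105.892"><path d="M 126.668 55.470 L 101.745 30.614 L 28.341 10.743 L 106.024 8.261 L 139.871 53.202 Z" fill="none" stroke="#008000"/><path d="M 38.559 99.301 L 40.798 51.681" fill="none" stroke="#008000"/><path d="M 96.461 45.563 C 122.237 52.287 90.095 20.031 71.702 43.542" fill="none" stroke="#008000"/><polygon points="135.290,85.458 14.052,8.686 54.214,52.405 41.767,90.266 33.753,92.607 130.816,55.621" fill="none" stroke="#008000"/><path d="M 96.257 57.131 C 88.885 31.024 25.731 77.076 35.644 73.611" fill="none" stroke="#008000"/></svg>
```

1 u = 1 mm; y_m = 105.892 − y.

[1] `<path>` closed polygon, #008000→score S652 F1629: (126.668,50.422) → (101.745,75.278) → (28.341,95.149) → (106.024,97.631) → (139.871,52.690) → (126.668,50.422) (closed)

[2] `<path>` line segment, #008000→score S652 F1629: (38.559,6.591) → (40.798,54.211)

[3] `<path>` cubic bezier, #008000→score S652 F1629: (96.461,60.329) → (104.854,59.777) → (105.585,63.089) → (100.645,67.635) → (92.024,70.781) → (81.712,69.897) → (71.702,62.350)

[4] `<polygon>` closed polygon, #008000→score S652 F1629: (135.290,20.434) → (14.052,97.206) → (54.214,53.487) → (41.767,15.626) → (33.753,13.285) → (130.816,50.271) → (135.290,20.434) (closed)

[5] `<path>` cubic bezier, #008000→score S652 F1629: (96.257,48.761) → (88.519,56.365) → (75.063,55.322) → (59.469,49.012) → (45.314,40.815) → (36.180,34.112) → (35.644,32.281)

G21
G90
G0 X126.668 Y50.422
M3 S652
G01 X101.745 Y75.278 F1629
G01 X28.341 Y95.149
G01 X106.024 Y97.631
G01 X139.871 Y52.690
G01 X126.668 Y50.422
M5
G0 X38.559 Y6.591
M3 S652
G01 X40.798 Y54.211 F1629
M5
G0 X96.461 Y60.329
M3 S652
G01 X104.854 Y59.777 F1629
G01 X105.585 Y63.089
G01 X100.645 Y67.635
G01 X92.024 Y70.781
G01 X81.712 Y69.897
G01 X71.702 Y62.350
M5
G0 X135.290 Y20.434
M3 S652
G01 X14.052 Y97.206 F1629
G01 X54.214 Y53.487
G01 X41.767 Y15.626
G01 X33.753 Y13.285
G01 X130.816 Y50.271
G01 X135.290 Y20.434
M5
G0 X96.257 Y48.761
M3 S652
G01 X88.519 Y56.365 F1629
G01 X75.063 Y55.322
G01 X59.469 Y49.012
G01 X45.314 Y40.815
G01 X36.180 Y34.112
G01 X35.644 Y32.281
M5
G0 X0.000 Y0.000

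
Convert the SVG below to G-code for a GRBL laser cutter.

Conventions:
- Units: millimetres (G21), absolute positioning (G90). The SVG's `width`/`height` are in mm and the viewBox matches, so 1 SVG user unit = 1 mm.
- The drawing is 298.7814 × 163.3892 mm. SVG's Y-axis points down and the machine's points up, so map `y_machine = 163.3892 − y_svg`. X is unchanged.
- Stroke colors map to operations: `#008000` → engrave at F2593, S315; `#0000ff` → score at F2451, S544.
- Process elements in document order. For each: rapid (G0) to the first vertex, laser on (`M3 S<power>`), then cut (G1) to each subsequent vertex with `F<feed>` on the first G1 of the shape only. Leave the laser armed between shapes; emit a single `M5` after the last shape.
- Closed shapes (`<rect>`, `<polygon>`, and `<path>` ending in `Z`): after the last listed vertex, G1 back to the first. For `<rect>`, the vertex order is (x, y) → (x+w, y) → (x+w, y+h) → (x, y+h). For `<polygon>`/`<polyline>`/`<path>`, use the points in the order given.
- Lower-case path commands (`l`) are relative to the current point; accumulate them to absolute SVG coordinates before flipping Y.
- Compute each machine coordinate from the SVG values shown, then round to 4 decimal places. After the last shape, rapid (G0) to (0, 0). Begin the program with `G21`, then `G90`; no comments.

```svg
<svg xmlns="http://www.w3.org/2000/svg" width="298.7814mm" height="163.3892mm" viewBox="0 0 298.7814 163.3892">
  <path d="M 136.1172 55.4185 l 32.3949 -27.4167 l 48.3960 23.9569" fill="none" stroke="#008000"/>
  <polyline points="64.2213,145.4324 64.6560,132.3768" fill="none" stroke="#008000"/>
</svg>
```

Since the viewBox matches the mm dimensions, user units are millimetres directly. The only transform is the Y-flip y_m = 163.3892 − y_svg.

Shape 1 is a open polyline drawn with `<path>`. Its stroke #008000 means engrave at S315, F2593. After flipping Y the toolpath is (136.1172,107.9707) → (168.5121,135.3874) → (216.9081,111.4305).

Shape 2 is a line segment drawn with `<polyline>`. Its stroke #008000 means engrave at S315, F2593. After flipping Y the toolpath is (64.2213,17.9568) → (64.6560,31.0124).

G21
G90
G0 X136.1172 Y107.9707
M3 S315
G1 X168.5121 Y135.3874 F2593
G1 X216.9081 Y111.4305
G0 X64.2213 Y17.9568
M3 S315
G1 X64.6560 Y31.0124 F2593
M5
G0 X0.0000 Y0.0000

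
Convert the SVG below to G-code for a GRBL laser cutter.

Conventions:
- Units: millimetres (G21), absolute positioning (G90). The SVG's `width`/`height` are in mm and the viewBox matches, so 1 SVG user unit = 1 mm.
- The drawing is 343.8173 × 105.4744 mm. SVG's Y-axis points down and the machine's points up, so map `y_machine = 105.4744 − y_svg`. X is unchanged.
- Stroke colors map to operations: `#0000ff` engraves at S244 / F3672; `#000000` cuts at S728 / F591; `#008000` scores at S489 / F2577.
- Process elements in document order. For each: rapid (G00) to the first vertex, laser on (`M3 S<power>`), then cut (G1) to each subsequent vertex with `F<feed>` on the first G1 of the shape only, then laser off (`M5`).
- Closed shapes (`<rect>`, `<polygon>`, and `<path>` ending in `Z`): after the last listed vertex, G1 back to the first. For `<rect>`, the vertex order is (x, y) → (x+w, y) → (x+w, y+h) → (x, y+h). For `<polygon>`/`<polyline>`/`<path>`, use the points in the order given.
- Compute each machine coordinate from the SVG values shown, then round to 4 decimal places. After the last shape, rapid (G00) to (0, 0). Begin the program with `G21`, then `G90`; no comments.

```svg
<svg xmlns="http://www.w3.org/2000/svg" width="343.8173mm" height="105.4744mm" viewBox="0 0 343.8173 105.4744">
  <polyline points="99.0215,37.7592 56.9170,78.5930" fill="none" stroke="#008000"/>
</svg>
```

G21
G90
G00 X99.0215 Y67.7152
M3 S489
G1 X56.9170 Y26.8814 F2577
M5
G00 X0.0000 Y0.0000

Since the viewBox matches the mm dimensions, user units are millimetres directly. The only transform is the Y-flip y_m = 105.4744 − y_svg.

Shape 1 is a line segment drawn with `<polyline>`. Its stroke #008000 means score at S489, F2577. After flipping Y the toolpath is (99.0215,67.7152) → (56.9170,26.8814).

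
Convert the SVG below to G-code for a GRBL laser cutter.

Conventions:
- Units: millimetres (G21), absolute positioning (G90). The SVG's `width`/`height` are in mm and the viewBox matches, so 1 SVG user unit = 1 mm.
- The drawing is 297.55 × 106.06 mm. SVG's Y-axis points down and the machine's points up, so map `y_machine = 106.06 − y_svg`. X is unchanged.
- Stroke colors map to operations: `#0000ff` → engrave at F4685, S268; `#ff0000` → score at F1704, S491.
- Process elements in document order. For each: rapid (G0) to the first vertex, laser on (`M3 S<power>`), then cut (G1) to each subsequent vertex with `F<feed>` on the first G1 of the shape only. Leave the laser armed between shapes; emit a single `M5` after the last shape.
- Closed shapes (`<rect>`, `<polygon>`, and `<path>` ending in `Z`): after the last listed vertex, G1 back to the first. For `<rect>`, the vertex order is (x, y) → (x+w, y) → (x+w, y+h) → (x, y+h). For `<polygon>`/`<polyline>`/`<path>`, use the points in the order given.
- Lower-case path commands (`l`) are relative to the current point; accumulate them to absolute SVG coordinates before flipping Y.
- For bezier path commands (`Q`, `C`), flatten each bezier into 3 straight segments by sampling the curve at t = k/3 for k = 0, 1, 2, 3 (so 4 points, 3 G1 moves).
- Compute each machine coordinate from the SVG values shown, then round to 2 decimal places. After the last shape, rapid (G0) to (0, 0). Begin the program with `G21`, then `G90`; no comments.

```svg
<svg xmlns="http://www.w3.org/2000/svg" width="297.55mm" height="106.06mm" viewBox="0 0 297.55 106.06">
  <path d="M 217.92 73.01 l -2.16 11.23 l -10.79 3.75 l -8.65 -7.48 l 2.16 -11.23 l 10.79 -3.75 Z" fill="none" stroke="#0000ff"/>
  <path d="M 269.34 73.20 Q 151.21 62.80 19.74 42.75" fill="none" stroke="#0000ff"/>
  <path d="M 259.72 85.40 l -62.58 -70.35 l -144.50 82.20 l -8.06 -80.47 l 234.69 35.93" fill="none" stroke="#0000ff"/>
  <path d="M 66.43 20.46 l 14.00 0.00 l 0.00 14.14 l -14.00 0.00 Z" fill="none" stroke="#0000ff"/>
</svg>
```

G21
G90
G0 X217.92 Y33.05
M3 S268
G1 X215.76 Y21.82 F4685
G1 X204.97 Y18.07
G1 X196.32 Y25.55
G1 X198.48 Y36.78
G1 X209.27 Y40.53
G1 X217.92 Y33.05
G0 X269.34 Y32.86
M3 S268
G1 X189.10 Y40.87 F4685
G1 X105.90 Y51.02
G1 X19.74 Y63.31
G0 X259.72 Y20.66
M3 S268
G1 X197.14 Y91.01 F4685
G1 X52.64 Y8.81
G1 X44.58 Y89.28
G1 X279.27 Y53.35
G0 X66.43 Y85.60
M3 S268
G1 X80.43 Y85.60 F4685
G1 X80.43 Y71.46
G1 X66.43 Y71.46
G1 X66.43 Y85.60
M5
G0 X0.00 Y0.00

1 u = 1 mm; y_m = 106.06 − y.

[1] `<path>` regular polygon, #0000ff→engrave S268 F4685: (217.92,33.05) → (215.76,21.82) → (204.97,18.07) → (196.32,25.55) → (198.48,36.78) → (209.27,40.53) → (217.92,33.05) (closed)

[2] `<path>` quadratic bezier, #0000ff→engrave S268 F4685: (269.34,32.86) → (189.10,40.87) → (105.90,51.02) → (19.74,63.31)

[3] `<path>` open polyline, #0000ff→engrave S268 F4685: (259.72,20.66) → (197.14,91.01) → (52.64,8.81) → (44.58,89.28) → (279.27,53.35)

[4] `<path>` rectangle, #0000ff→engrave S268 F4685: (66.43,85.60) → (80.43,85.60) → (80.43,71.46) → (66.43,71.46) → (66.43,85.60) (closed)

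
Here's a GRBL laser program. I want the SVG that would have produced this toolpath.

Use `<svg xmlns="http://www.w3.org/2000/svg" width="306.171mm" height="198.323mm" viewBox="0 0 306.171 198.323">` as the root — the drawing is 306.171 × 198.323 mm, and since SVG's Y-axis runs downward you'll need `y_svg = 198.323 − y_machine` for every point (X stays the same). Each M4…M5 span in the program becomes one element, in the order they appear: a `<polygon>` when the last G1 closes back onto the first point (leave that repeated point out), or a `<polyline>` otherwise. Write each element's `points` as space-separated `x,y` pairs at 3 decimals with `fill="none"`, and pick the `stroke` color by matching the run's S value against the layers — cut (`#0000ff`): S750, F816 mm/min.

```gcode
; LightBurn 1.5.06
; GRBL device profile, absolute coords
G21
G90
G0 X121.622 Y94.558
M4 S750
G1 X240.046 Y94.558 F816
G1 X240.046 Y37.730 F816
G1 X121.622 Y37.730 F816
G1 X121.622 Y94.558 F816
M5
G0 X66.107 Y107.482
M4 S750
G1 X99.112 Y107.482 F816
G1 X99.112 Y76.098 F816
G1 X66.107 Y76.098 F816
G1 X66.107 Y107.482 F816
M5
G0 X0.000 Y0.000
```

<svg xmlns="http://www.w3.org/2000/svg" width="306.171mm" height="198.323mm" viewBox="0 0 306.171 198.323">
  <polygon points="121.622,103.765 240.046,103.765 240.046,160.593 121.622,160.593" fill="none" stroke="#0000ff"/>
  <polygon points="66.107,90.841 99.112,90.841 99.112,122.225 66.107,122.225" fill="none" stroke="#0000ff"/>
</svg>

y_svg = 198.323 − y_m. Every run uses S750, so all elements get stroke `#0000ff` (cut).

[1] closed run; points: 121.622,103.765 240.046,103.765 240.046,160.593 121.622,160.593

[2] closed run; points: 66.107,90.841 99.112,90.841 99.112,122.225 66.107,122.225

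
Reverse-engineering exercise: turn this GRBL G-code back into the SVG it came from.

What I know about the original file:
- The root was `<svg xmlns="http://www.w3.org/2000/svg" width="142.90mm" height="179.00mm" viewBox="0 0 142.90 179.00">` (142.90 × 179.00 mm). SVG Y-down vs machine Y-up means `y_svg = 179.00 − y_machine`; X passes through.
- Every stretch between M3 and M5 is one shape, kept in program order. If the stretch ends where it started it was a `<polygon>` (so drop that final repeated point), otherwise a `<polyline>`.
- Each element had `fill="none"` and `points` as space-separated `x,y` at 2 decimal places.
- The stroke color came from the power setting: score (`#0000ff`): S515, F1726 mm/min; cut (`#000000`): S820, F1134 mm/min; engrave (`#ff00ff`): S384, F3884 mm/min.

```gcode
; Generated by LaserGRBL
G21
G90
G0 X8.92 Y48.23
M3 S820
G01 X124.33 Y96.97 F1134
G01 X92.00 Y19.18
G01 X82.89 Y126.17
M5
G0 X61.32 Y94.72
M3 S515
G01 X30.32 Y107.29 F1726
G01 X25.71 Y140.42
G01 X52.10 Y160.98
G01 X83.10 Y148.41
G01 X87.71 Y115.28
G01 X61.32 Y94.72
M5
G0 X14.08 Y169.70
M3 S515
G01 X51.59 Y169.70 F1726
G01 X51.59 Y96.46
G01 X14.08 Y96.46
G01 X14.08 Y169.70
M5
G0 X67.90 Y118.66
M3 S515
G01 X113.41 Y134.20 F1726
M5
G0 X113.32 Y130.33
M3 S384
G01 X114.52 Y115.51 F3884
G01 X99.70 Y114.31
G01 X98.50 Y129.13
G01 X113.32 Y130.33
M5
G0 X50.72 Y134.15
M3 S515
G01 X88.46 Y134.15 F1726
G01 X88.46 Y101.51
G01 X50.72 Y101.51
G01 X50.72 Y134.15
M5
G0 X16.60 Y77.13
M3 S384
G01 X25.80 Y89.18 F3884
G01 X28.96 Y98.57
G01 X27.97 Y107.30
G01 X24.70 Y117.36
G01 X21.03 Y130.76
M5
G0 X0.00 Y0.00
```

<svg xmlns="http://www.w3.org/2000/svg" width="142.90mm" height="179.00mm" viewBox="0 0 142.90 179.00">
  <polyline points="8.92,130.77 124.33,82.03 92.00,159.82 82.89,52.83" fill="none" stroke="#000000"/>
  <polygon points="61.32,84.28 30.32,71.71 25.71,38.58 52.10,18.02 83.10,30.59 87.71,63.72" fill="none" stroke="#0000ff"/>
  <polygon points="14.08,9.30 51.59,9.30 51.59,82.54 14.08,82.54" fill="none" stroke="#0000ff"/>
  <polyline points="67.90,60.34 113.41,44.80" fill="none" stroke="#0000ff"/>
  <polygon points="113.32,48.67 114.52,63.49 99.70,64.69 98.50,49.87" fill="none" stroke="#ff00ff"/>
  <polygon points="50.72,44.85 88.46,44.85 88.46,77.49 50.72,77.49" fill="none" stroke="#0000ff"/>
  <polyline points="16.60,101.87 25.80,89.82 28.96,80.43 27.97,71.70 24.70,61.64 21.03,48.24" fill="none" stroke="#ff00ff"/>
</svg>

Each laser-on run becomes one SVG element. Flip Y back into SVG space with y_svg = 179.00 − y_machine.

Run 1: S820 ⇒ cut layer `#000000`. The run is open, so emit a `<polyline>` with points (Y-flipped): 8.92,130.77 124.33,82.03 92.00,159.82 82.89,52.83.

Run 2: the run's S515 means `#0000ff` (score). The run returns to its start, so emit a `<polygon>` with points (Y-flipped): 61.32,84.28 30.32,71.71 25.71,38.58 52.10,18.02 83.10,30.59 87.71,63.72.

Run 3: the run's S515 means `#0000ff` (score). The run returns to its start, so emit a `<polygon>` with points (Y-flipped): 14.08,9.30 51.59,9.30 51.59,82.54 14.08,82.54.

Run 4: S515 ⇒ score layer `#0000ff`. The run is open, so emit a `<polyline>` with points (Y-flipped): 67.90,60.34 113.41,44.80.

Run 5: the run's S384 means `#ff00ff` (engrave). The run returns to its start, so emit a `<polygon>` with points (Y-flipped): 113.32,48.67 114.52,63.49 99.70,64.69 98.50,49.87.

Run 6: the run's S515 means `#0000ff` (score). The run returns to its start, so emit a `<polygon>` with points (Y-flipped): 50.72,44.85 88.46,44.85 88.46,77.49 50.72,77.49.

Run 7: power S384 maps to stroke `#ff00ff` (engrave). The run is open, so emit a `<polyline>` with points (Y-flipped): 16.60,101.87 25.80,89.82 28.96,80.43 27.97,71.70 24.70,61.64 21.03,48.24.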